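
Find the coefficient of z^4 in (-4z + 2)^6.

The general term is C(6,j)·(-4z)^j·(2)^(6-j); the z^4 term has j = 4.
C(6,4) = 15.
Coefficient = C(6,4) · (-4)^4 · 2^2 = 15 · 256 · 4 = 15360.

15360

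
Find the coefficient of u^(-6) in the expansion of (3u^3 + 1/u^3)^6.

135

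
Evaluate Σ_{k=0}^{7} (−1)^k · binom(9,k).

The partial alternating sum Σ_{k=0}^{7} (−1)^k C(9,k) = (−1)^7 C(8,7) = -8.

-8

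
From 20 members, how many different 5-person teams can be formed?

This is C(20,5) = 15504.

15504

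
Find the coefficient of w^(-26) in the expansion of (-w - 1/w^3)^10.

General term: C(10,j)·(-w)^j·(-1/w^3)^(10-j), with w-exponent 1j − 3(10−j) = 4j − 30.
Set 4j − 30 = -26: j = 1.
C(10,1) = 10; (-1)^1 = -1; (-1)^9 = -1.
Coefficient = 10 · (-1) · (-1) = 10.

10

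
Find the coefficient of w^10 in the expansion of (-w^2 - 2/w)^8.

112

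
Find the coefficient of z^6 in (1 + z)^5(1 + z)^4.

84

Coefficient of z^6 = Σ_{j} C(5,j)·C(4,6-j) for j from 2 to 5.
= 10 + 40 + 30 + 4 = 84.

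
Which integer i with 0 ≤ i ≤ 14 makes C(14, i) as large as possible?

7

C(14,i) is maximized at i = 14/2 = 7.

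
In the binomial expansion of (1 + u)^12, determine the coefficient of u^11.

12

The general term is C(12,j)·(1)^j·(u)^(12-j); the u^11 term has j = 1.
C(12,1) = 12.
Coefficient = C(12,1) = 12.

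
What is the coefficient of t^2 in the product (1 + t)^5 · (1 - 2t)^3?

-8

Coefficient of t^2 = Σ_{j} C(5,j)·1^j·C(3,2-j)·(-2)^(2-j) for j from 0 to 2.
= 12 + (-30) + 10 = -8.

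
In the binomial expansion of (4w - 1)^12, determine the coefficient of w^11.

The general term is C(12,j)·(4w)^j·(-1)^(12-j); the w^11 term has j = 11.
C(12,11) = 12.
Coefficient = C(12,11) · 4^11 · (-1)^1 = 12 · 4194304 · (-1) = -50331648.

-50331648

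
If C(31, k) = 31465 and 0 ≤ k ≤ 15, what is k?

C(31,k) increases on 0 ≤ k ≤ 15. C(31,3) = 4495 and C(31,4) = 31465, so k = 4.

4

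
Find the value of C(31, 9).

20160075

C(31,9) = (31·30·29·28·27·26·25·24·23) / 9! = 7315688016000 / 362880 = 20160075.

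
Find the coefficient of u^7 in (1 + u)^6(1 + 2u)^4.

952

Coefficient of u^7 = Σ_{j} C(6,j)·1^j·C(4,7-j)·2^(7-j) for j from 3 to 6.
= 320 + 480 + 144 + 8 = 952.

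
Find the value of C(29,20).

C(29,20) = C(29,9) by symmetry.
C(29,9) = (29·28·27·26·25·24·23·22·21) / 9! = 3634245014400 / 362880 = 10015005.

10015005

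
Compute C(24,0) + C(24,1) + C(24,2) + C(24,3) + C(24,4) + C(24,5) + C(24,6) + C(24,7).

536155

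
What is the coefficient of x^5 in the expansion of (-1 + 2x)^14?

The general term is C(14,j)·(-1)^j·(2x)^(14-j); the x^5 term has j = 9.
C(14,9) = 2002.
Coefficient = C(14,9) · (-1)^9 · 2^5 = 2002 · (-1) · 32 = -64064.

-64064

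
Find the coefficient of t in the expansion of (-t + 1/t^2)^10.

General term: C(10,j)·(-t)^j·(1/t^2)^(10-j), with t-exponent 1j − 2(10−j) = 3j − 20.
Set 3j − 20 = 1: j = 7.
C(10,7) = 120; (-1)^7 = -1; 1^3 = 1.
Coefficient = 120 · (-1) · 1 = -120.

-120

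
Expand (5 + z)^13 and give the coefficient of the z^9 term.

The general term is C(13,j)·(5)^j·(z)^(13-j); the z^9 term has j = 4.
C(13,4) = 715.
Coefficient = C(13,4) · 5^4 = 715 · 625 = 446875.

446875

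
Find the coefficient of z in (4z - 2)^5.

320

The general term is C(5,j)·(4z)^j·(-2)^(5-j); the z^1 term has j = 1.
C(5,1) = 5.
Coefficient = C(5,1) · 4^1 · (-2)^4 = 5 · 4 · 16 = 320.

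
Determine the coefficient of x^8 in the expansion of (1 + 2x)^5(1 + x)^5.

Coefficient of x^8 = Σ_{j} C(5,j)·2^j·C(5,8-j)·1^(8-j) for j from 3 to 5.
= 80 + 400 + 320 = 800.

800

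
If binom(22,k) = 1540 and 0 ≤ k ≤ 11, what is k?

3

C(22,k) increases on 0 ≤ k ≤ 11. C(22,2) = 231 and C(22,3) = 1540, so k = 3.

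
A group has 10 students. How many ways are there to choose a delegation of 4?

210

This is C(10,4) = 210.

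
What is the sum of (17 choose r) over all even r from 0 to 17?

Even-r terms of row 17 sum to 2^16 = 65536.

65536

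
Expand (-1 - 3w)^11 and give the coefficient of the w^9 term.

The general term is C(11,j)·(-1)^j·(-3w)^(11-j); the w^9 term has j = 2.
C(11,2) = 55.
Coefficient = C(11,2) · (-3)^9 = 55 · (-19683) = -1082565.

-1082565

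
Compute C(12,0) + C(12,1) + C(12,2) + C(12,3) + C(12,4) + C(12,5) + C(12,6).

1 + 12 + 66 + 220 + 495 + 792 + 924 = 2510.

2510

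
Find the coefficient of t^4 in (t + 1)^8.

70

The general term is C(8,j)·(t)^j·(1)^(8-j); the t^4 term has j = 4.
C(8,4) = 70.
Coefficient = C(8,4) = 70.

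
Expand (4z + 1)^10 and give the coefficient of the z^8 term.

2949120

The general term is C(10,j)·(4z)^j·(1)^(10-j); the z^8 term has j = 8.
C(10,8) = 45.
Coefficient = C(10,8) · 4^8 = 45 · 65536 = 2949120.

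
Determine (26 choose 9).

3124550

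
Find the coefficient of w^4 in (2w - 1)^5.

-80

The general term is C(5,j)·(2w)^j·(-1)^(5-j); the w^4 term has j = 4.
C(5,4) = 5.
Coefficient = C(5,4) · 2^4 · (-1)^1 = 5 · 16 · (-1) = -80.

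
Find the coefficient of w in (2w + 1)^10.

20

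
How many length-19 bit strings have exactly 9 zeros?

92378

Choose the 9 positions: C(19,9) = 92378.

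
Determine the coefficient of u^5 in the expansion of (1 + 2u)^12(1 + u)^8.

154504

Coefficient of u^5 = Σ_{j} C(12,j)·2^j·C(8,5-j)·1^(5-j) for j from 0 to 5.
= 56 + 1680 + 14784 + 49280 + 63360 + 25344 = 154504.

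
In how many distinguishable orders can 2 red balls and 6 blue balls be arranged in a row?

Choose positions for the red balls: C(8,2) = 28.

28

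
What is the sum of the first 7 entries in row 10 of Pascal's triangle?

848

1 + 10 + 45 + 120 + 210 + 252 + 210 = 848.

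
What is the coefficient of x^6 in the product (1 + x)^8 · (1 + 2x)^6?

22180

Coefficient of x^6 = Σ_{j} C(8,j)·1^j·C(6,6-j)·2^(6-j) for j from 0 to 6.
= 64 + 1536 + 6720 + 8960 + 4200 + 672 + 28 = 22180.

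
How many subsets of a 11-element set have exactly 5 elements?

Choose the 5 positions: C(11,5) = 462.

462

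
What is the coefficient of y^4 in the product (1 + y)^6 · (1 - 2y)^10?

-85

Coefficient of y^4 = Σ_{j} C(6,j)·1^j·C(10,4-j)·(-2)^(4-j) for j from 0 to 4.
= 3360 + (-5760) + 2700 + (-400) + 15 = -85.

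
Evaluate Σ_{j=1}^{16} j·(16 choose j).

Differentiating (1+x)^16 and setting x=1: Σ j·C(16,j) = 16·2^15 = 524288.

524288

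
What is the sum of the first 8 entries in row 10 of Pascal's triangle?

1 + 10 + 45 + 120 + 210 + 252 + 210 + 120 = 968.

968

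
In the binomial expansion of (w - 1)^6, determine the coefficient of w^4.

15

The general term is C(6,j)·(w)^j·(-1)^(6-j); the w^4 term has j = 4.
C(6,4) = 15.
Coefficient = C(6,4) = 15.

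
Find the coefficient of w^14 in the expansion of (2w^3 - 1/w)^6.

General term: C(6,j)·(2w^3)^j·(-1/w)^(6-j), with w-exponent 3j − 1(6−j) = 4j − 6.
Set 4j − 6 = 14: j = 5.
C(6,5) = 6; 2^5 = 32; (-1)^1 = -1.
Coefficient = 6 · 32 · (-1) = -192.

-192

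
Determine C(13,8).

C(13,8) = C(13,5) by symmetry.
C(13,5) = (13·12·11·10·9) / 5! = 154440 / 120 = 1287.

1287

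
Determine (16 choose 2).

120

C(16,2) = (16·15) / 2! = 240 / 2 = 120.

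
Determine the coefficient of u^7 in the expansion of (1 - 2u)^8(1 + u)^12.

Coefficient of u^7 = Σ_{j} C(8,j)·(-2)^j·C(12,7-j)·1^(7-j) for j from 0 to 7.
= 792 + (-14784) + 88704 + (-221760) + 246400 + (-118272) + 21504 + (-1024) = 1560.

1560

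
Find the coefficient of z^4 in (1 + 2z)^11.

5280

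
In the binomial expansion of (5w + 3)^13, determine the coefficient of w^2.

The general term is C(13,j)·(5w)^j·(3)^(13-j); the w^2 term has j = 2.
C(13,2) = 78.
Coefficient = C(13,2) · 5^2 · 3^11 = 78 · 25 · 177147 = 345436650.

345436650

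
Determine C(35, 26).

C(35,26) = C(35,9) by symmetry.
C(35,9) = (35·34·33·32·31·30·29·28·27) / 9! = 25622035084800 / 362880 = 70607460.

70607460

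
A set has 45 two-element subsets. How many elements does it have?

n(n−1)/2 = 45 ⇒ n(n−1) = 90. Since 10·9 = 90, n = 10.

10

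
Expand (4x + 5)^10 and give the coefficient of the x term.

78125000

The general term is C(10,j)·(4x)^j·(5)^(10-j); the x^1 term has j = 1.
C(10,1) = 10.
Coefficient = C(10,1) · 4^1 · 5^9 = 10 · 4 · 1953125 = 78125000.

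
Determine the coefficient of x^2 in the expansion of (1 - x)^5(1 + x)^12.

16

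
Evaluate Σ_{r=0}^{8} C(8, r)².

By Vandermonde's identity, Σ C(8,r)² = C(16,8) = 12870.

12870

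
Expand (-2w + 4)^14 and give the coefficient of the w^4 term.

16793993216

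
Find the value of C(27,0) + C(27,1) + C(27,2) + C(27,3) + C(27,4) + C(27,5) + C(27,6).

397594

1 + 27 + 351 + 2925 + 17550 + 80730 + 296010 = 397594.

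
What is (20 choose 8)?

125970

C(20,8) = (20·19·18·17·16·15·14·13) / 8! = 5079110400 / 40320 = 125970.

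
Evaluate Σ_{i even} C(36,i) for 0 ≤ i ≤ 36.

34359738368

Even-i terms of row 36 sum to 2^35 = 34359738368.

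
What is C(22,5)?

C(22,5) = (22·21·20·19·18) / 5! = 3160080 / 120 = 26334.

26334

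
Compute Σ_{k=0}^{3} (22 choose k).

1 + 22 + 231 + 1540 = 1794.

1794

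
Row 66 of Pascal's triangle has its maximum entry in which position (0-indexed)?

C(66,r) is maximized at r = 66/2 = 33.

33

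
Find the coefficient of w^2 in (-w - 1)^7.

-21

The general term is C(7,j)·(-w)^j·(-1)^(7-j); the w^2 term has j = 2.
C(7,2) = 21.
Coefficient = C(7,2) · (-1)^5 = 21 · (-1) = -21.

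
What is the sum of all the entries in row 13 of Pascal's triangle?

The entries of row 13 sum to 2^13 = 8192.

8192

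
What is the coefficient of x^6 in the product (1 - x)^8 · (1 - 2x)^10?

239540

Coefficient of x^6 = Σ_{j} C(8,j)·(-1)^j·C(10,6-j)·(-2)^(6-j) for j from 0 to 6.
= 13440 + 64512 + 94080 + 53760 + 12600 + 1120 + 28 = 239540.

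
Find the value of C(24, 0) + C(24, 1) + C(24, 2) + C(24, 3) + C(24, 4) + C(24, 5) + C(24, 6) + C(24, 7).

1 + 24 + 276 + 2024 + 10626 + 42504 + 134596 + 346104 = 536155.

536155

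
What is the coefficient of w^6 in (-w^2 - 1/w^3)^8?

28

General term: C(8,j)·(-w^2)^j·(-1/w^3)^(8-j), with w-exponent 2j − 3(8−j) = 5j − 24.
Set 5j − 24 = 6: j = 6.
C(8,6) = 28; (-1)^6 = 1; (-1)^2 = 1.
Coefficient = 28 · 1 · 1 = 28.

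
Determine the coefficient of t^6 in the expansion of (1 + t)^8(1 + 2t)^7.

Coefficient of t^6 = Σ_{j} C(8,j)·1^j·C(7,6-j)·2^(6-j) for j from 0 to 6.
= 448 + 5376 + 15680 + 15680 + 5880 + 784 + 28 = 43876.

43876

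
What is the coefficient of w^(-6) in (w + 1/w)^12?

General term: C(12,j)·(w)^j·(1/w)^(12-j), with w-exponent 1j − 1(12−j) = 2j − 12.
Set 2j − 12 = -6: j = 3.
C(12,3) = 220; 1^3 = 1; 1^9 = 1.
Coefficient = 220 · 1 · 1 = 220.

220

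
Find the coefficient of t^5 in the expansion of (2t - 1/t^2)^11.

28160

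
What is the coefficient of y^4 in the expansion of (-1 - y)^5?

-5

The general term is C(5,j)·(-1)^j·(-y)^(5-j); the y^4 term has j = 1.
C(5,1) = 5.
Coefficient = C(5,1) · (-1)^1 = 5 · (-1) = -5.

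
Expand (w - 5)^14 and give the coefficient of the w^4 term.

9775390625

The general term is C(14,j)·(w)^j·(-5)^(14-j); the w^4 term has j = 4.
C(14,4) = 1001.
Coefficient = C(14,4) · (-5)^10 = 1001 · 9765625 = 9775390625.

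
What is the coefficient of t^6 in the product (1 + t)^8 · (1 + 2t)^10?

239540

Coefficient of t^6 = Σ_{j} C(8,j)·1^j·C(10,6-j)·2^(6-j) for j from 0 to 6.
= 13440 + 64512 + 94080 + 53760 + 12600 + 1120 + 28 = 239540.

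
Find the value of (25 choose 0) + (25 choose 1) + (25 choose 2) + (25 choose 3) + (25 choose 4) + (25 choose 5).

68406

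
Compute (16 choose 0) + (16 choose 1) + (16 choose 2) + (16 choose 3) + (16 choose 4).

1 + 16 + 120 + 560 + 1820 = 2517.

2517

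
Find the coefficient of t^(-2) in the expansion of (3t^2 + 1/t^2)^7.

945

General term: C(7,j)·(3t^2)^j·(1/t^2)^(7-j), with t-exponent 2j − 2(7−j) = 4j − 14.
Set 4j − 14 = -2: j = 3.
C(7,3) = 35; 3^3 = 27; 1^4 = 1.
Coefficient = 35 · 27 · 1 = 945.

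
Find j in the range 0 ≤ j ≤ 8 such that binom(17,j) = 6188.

C(17,j) increases on 0 ≤ j ≤ 8. C(17,4) = 2380 and C(17,5) = 6188, so j = 5.

5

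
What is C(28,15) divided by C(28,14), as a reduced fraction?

C(n,k+1)/C(n,k) = (n−k)/(k+1) = (28−14)/(14+1) = 14/15.

14/15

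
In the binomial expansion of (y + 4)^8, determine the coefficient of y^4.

17920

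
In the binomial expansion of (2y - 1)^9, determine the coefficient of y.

18

The general term is C(9,j)·(2y)^j·(-1)^(9-j); the y^1 term has j = 1.
C(9,1) = 9.
Coefficient = C(9,1) · 2^1 = 9 · 2 = 18.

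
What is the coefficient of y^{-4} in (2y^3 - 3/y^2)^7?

-20412

General term: C(7,j)·(2y^3)^j·(-3/y^2)^(7-j), with y-exponent 3j − 2(7−j) = 5j − 14.
Set 5j − 14 = -4: j = 2.
C(7,2) = 21; 2^2 = 4; (-3)^5 = -243.
Coefficient = 21 · 4 · (-243) = -20412.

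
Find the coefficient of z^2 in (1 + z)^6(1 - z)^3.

Coefficient of z^2 = Σ_{j} C(6,j)·1^j·C(3,2-j)·(-1)^(2-j) for j from 0 to 2.
= 3 + (-18) + 15 = 0.

0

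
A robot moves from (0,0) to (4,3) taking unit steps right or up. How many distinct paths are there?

Each path is a sequence of 7 steps with 4 rights: C(7,4) = 35.

35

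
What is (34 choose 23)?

286097760

C(34,23) = C(34,11) by symmetry.
C(34,11) = (34·33·32·31·30·29·28·27·26·25·24) / 11! = 11420107066368000 / 39916800 = 286097760.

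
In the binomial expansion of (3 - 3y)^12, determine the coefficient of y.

The general term is C(12,j)·(3)^j·(-3y)^(12-j); the y^1 term has j = 11.
C(12,11) = 12.
Coefficient = C(12,11) · 3^11 · (-3)^1 = 12 · 177147 · (-3) = -6377292.

-6377292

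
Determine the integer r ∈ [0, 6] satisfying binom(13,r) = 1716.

C(13,r) increases on 0 ≤ r ≤ 6. C(13,5) = 1287 and C(13,6) = 1716, so r = 6.

6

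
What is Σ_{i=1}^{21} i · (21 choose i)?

22020096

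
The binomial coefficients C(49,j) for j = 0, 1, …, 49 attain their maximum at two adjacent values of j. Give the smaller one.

24

For odd n = 49, C(49,j) peaks at j = (n−1)/2 and (n+1)/2; the smaller is 24.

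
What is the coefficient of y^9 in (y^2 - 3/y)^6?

-18

General term: C(6,j)·(y^2)^j·(-3/y)^(6-j), with y-exponent 2j − 1(6−j) = 3j − 6.
Set 3j − 6 = 9: j = 5.
C(6,5) = 6; 1^5 = 1; (-3)^1 = -3.
Coefficient = 6 · 1 · (-3) = -18.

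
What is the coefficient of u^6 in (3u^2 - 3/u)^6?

10935

General term: C(6,j)·(3u^2)^j·(-3/u)^(6-j), with u-exponent 2j − 1(6−j) = 3j − 6.
Set 3j − 6 = 6: j = 4.
C(6,4) = 15; 3^4 = 81; (-3)^2 = 9.
Coefficient = 15 · 81 · 9 = 10935.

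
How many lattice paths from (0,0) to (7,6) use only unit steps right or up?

Each path is a sequence of 13 steps with 7 rights: C(13,7) = 1716.

1716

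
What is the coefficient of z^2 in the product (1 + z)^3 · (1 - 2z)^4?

Coefficient of z^2 = Σ_{j} C(3,j)·1^j·C(4,2-j)·(-2)^(2-j) for j from 0 to 2.
= 24 + (-24) + 3 = 3.

3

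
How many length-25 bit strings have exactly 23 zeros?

300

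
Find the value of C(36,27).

94143280

C(36,27) = C(36,9) by symmetry.
C(36,9) = (36·35·34·33·32·31·30·29·28) / 9! = 34162713446400 / 362880 = 94143280.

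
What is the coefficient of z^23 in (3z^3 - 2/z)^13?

225173520

General term: C(13,j)·(3z^3)^j·(-2/z)^(13-j), with z-exponent 3j − 1(13−j) = 4j − 13.
Set 4j − 13 = 23: j = 9.
C(13,9) = 715; 3^9 = 19683; (-2)^4 = 16.
Coefficient = 715 · 19683 · 16 = 225173520.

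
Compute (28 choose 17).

21474180

C(28,17) = C(28,11) by symmetry.
C(28,11) = (28·27·26·25·24·23·22·21·20·19·18) / 11! = 857180548224000 / 39916800 = 21474180.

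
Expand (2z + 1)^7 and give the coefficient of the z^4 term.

The general term is C(7,j)·(2z)^j·(1)^(7-j); the z^4 term has j = 4.
C(7,4) = 35.
Coefficient = C(7,4) · 2^4 = 35 · 16 = 560.

560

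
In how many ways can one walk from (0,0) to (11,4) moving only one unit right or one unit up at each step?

1365

Each path is a sequence of 15 steps with 11 rights: C(15,11) = 1365.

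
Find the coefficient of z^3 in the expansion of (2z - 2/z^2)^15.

44728320

General term: C(15,j)·(2z)^j·(-2/z^2)^(15-j), with z-exponent 1j − 2(15−j) = 3j − 30.
Set 3j − 30 = 3: j = 11.
C(15,11) = 1365; 2^11 = 2048; (-2)^4 = 16.
Coefficient = 1365 · 2048 · 16 = 44728320.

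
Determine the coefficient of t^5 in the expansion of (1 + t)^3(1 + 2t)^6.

1452

Coefficient of t^5 = Σ_{j} C(3,j)·1^j·C(6,5-j)·2^(5-j) for j from 0 to 3.
= 192 + 720 + 480 + 60 = 1452.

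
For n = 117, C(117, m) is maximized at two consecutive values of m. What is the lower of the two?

For odd n = 117, C(117,m) peaks at m = (n−1)/2 and (n+1)/2; the lower is 58.

58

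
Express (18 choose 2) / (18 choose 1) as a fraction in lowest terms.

C(n,k+1)/C(n,k) = (n−k)/(k+1) = (18−1)/(1+1) = 17/2.

17/2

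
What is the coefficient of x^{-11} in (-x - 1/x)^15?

-105

General term: C(15,j)·(-x)^j·(-1/x)^(15-j), with x-exponent 1j − 1(15−j) = 2j − 15.
Set 2j − 15 = -11: j = 2.
C(15,2) = 105; (-1)^2 = 1; (-1)^13 = -1.
Coefficient = 105 · 1 · (-1) = -105.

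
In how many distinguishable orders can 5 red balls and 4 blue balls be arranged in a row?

126

Choose positions for the red balls: C(9,5) = 126.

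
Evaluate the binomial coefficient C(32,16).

C(32,16) = (32·31·30·29·28·27·26·25·24·23·22·21·20·19·18·17) / 16! = 12576278705767096320000 / 20922789888000 = 601080390.

601080390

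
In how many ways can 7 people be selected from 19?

50388

This is C(19,7) = 50388.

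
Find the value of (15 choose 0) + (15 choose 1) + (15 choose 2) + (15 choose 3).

1 + 15 + 105 + 455 = 576.

576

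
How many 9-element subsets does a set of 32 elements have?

28048800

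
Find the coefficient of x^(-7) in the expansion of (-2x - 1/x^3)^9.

General term: C(9,j)·(-2x)^j·(-1/x^3)^(9-j), with x-exponent 1j − 3(9−j) = 4j − 27.
Set 4j − 27 = -7: j = 5.
C(9,5) = 126; (-2)^5 = -32; (-1)^4 = 1.
Coefficient = 126 · (-32) · 1 = -4032.

-4032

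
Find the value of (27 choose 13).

C(27,13) = (27·26·25·24·23·22·21·20·19·18·17·16·15) / 13! = 124903451312640000 / 6227020800 = 20058300.

20058300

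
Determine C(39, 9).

C(39,9) = (39·38·37·36·35·34·33·32·31) / 9! = 76899763100160 / 362880 = 211915132.

211915132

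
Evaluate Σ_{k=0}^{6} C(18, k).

1 + 18 + 153 + 816 + 3060 + 8568 + 18564 = 31180.

31180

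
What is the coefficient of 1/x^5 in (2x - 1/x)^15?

96096

General term: C(15,j)·(2x)^j·(-1/x)^(15-j), with x-exponent 1j − 1(15−j) = 2j − 15.
Set 2j − 15 = -5: j = 5.
C(15,5) = 3003; 2^5 = 32; (-1)^10 = 1.
Coefficient = 3003 · 32 · 1 = 96096.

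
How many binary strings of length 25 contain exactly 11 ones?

4457400

Choose the 11 positions: C(25,11) = 4457400.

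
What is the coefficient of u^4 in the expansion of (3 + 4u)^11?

184757760

The general term is C(11,j)·(3)^j·(4u)^(11-j); the u^4 term has j = 7.
C(11,7) = 330.
Coefficient = C(11,7) · 3^7 · 4^4 = 330 · 2187 · 256 = 184757760.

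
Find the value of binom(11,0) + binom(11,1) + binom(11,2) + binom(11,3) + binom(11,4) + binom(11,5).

1024

1 + 11 + 55 + 165 + 330 + 462 = 1024.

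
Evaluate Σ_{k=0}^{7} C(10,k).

1 + 10 + 45 + 120 + 210 + 252 + 210 + 120 = 968.

968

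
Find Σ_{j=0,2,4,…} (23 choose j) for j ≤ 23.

4194304

Even-j terms of row 23 sum to 2^22 = 4194304.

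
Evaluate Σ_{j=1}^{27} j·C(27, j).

1811939328

Since j·C(27,j) = 27·C(26,j−1), the sum is 27·2^26 = 27·67108864 = 1811939328.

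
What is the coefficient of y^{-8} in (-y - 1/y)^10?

10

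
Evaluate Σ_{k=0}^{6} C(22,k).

110056

1 + 22 + 231 + 1540 + 7315 + 26334 + 74613 = 110056.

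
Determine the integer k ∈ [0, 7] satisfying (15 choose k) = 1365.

C(15,k) increases on 0 ≤ k ≤ 7. C(15,3) = 455 and C(15,4) = 1365, so k = 4.

4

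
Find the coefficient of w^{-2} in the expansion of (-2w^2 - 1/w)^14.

General term: C(14,j)·(-2w^2)^j·(-1/w)^(14-j), with w-exponent 2j − 1(14−j) = 3j − 14.
Set 3j − 14 = -2: j = 4.
C(14,4) = 1001; (-2)^4 = 16; (-1)^10 = 1.
Coefficient = 1001 · 16 · 1 = 16016.

16016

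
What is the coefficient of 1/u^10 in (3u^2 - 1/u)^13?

39

General term: C(13,j)·(3u^2)^j·(-1/u)^(13-j), with u-exponent 2j − 1(13−j) = 3j − 13.
Set 3j − 13 = -10: j = 1.
C(13,1) = 13; 3^1 = 3; (-1)^12 = 1.
Coefficient = 13 · 3 · 1 = 39.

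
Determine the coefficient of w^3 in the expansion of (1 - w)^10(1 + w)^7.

Coefficient of w^3 = Σ_{j} C(10,j)·(-1)^j·C(7,3-j)·1^(3-j) for j from 0 to 3.
= 35 + (-210) + 315 + (-120) = 20.

20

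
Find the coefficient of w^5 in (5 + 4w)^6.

30720

The general term is C(6,j)·(5)^j·(4w)^(6-j); the w^5 term has j = 1.
C(6,1) = 6.
Coefficient = C(6,1) · 5^1 · 4^5 = 6 · 5 · 1024 = 30720.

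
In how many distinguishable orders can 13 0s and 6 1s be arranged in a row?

Choose positions for the 0s: C(19,13) = 27132.

27132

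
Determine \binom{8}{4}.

C(8,4) = (8·7·6·5) / 4! = 1680 / 24 = 70.

70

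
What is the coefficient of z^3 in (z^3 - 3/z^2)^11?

336798

General term: C(11,j)·(z^3)^j·(-3/z^2)^(11-j), with z-exponent 3j − 2(11−j) = 5j − 22.
Set 5j − 22 = 3: j = 5.
C(11,5) = 462; 1^5 = 1; (-3)^6 = 729.
Coefficient = 462 · 1 · 729 = 336798.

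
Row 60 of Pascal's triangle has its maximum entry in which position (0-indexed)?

C(60,i) is maximized at i = 60/2 = 30.

30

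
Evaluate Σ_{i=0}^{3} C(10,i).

176

1 + 10 + 45 + 120 = 176.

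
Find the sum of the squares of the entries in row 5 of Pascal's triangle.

252

By Vandermonde's identity, Σ C(5,k)² = C(10,5) = 252.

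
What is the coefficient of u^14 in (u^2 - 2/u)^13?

General term: C(13,j)·(u^2)^j·(-2/u)^(13-j), with u-exponent 2j − 1(13−j) = 3j − 13.
Set 3j − 13 = 14: j = 9.
C(13,9) = 715; 1^9 = 1; (-2)^4 = 16.
Coefficient = 715 · 1 · 16 = 11440.

11440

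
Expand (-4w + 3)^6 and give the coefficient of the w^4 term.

34560

The general term is C(6,j)·(-4w)^j·(3)^(6-j); the w^4 term has j = 4.
C(6,4) = 15.
Coefficient = C(6,4) · (-4)^4 · 3^2 = 15 · 256 · 9 = 34560.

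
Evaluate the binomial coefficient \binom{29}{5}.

118755

C(29,5) = (29·28·27·26·25) / 5! = 14250600 / 120 = 118755.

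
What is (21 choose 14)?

C(21,14) = C(21,7) by symmetry.
C(21,7) = (21·20·19·18·17·16·15) / 7! = 586051200 / 5040 = 116280.

116280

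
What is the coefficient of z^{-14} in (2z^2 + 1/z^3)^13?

General term: C(13,j)·(2z^2)^j·(1/z^3)^(13-j), with z-exponent 2j − 3(13−j) = 5j − 39.
Set 5j − 39 = -14: j = 5.
C(13,5) = 1287; 2^5 = 32; 1^8 = 1.
Coefficient = 1287 · 32 · 1 = 41184.

41184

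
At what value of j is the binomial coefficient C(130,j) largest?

65

C(130,j) is maximized at j = 130/2 = 65.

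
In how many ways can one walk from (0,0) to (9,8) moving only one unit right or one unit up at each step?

24310

Each path is a sequence of 17 steps with 9 rights: C(17,9) = 24310.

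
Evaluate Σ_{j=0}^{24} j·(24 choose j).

201326592

Since j·C(24,j) = 24·C(23,j−1), the sum is 24·2^23 = 24·8388608 = 201326592.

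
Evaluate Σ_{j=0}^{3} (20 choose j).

1351

1 + 20 + 190 + 1140 = 1351.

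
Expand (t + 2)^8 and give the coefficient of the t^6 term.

112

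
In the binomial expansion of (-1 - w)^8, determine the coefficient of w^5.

56

The general term is C(8,j)·(-1)^j·(-w)^(8-j); the w^5 term has j = 3.
C(8,3) = 56.
Coefficient = C(8,3) · (-1)^3 · (-1)^5 = 56 · (-1) · (-1) = 56.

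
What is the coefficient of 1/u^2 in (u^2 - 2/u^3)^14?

192192

General term: C(14,j)·(u^2)^j·(-2/u^3)^(14-j), with u-exponent 2j − 3(14−j) = 5j − 42.
Set 5j − 42 = -2: j = 8.
C(14,8) = 3003; 1^8 = 1; (-2)^6 = 64.
Coefficient = 3003 · 1 · 64 = 192192.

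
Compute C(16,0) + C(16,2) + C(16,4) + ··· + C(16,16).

32768

Even-k terms of row 16 sum to 2^15 = 32768.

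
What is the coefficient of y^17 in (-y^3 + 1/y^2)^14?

-2002

General term: C(14,j)·(-y^3)^j·(1/y^2)^(14-j), with y-exponent 3j − 2(14−j) = 5j − 28.
Set 5j − 28 = 17: j = 9.
C(14,9) = 2002; (-1)^9 = -1; 1^5 = 1.
Coefficient = 2002 · (-1) · 1 = -2002.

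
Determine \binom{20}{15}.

15504

C(20,15) = C(20,5) by symmetry.
C(20,5) = (20·19·18·17·16) / 5! = 1860480 / 120 = 15504.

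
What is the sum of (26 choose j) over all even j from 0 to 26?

33554432

Half of (1+1)^26 + (1−1)^26 gives the even-index sum: 2^25 = 33554432.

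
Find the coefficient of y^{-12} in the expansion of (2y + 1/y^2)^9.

General term: C(9,j)·(2y)^j·(1/y^2)^(9-j), with y-exponent 1j − 2(9−j) = 3j − 18.
Set 3j − 18 = -12: j = 2.
C(9,2) = 36; 2^2 = 4; 1^7 = 1.
Coefficient = 36 · 4 · 1 = 144.

144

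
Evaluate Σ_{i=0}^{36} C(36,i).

68719476736

Setting x = 1 in (1+x)^36 gives Σ C(36,i) = 2^36 = 68719476736.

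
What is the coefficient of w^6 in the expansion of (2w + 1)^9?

5376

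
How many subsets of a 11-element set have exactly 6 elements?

Choose the 6 positions: C(11,6) = 462.

462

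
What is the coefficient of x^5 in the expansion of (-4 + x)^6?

-24

The general term is C(6,j)·(-4)^j·(x)^(6-j); the x^5 term has j = 1.
C(6,1) = 6.
Coefficient = C(6,1) · (-4)^1 = 6 · (-4) = -24.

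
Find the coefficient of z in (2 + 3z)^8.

The general term is C(8,j)·(2)^j·(3z)^(8-j); the z^1 term has j = 7.
C(8,7) = 8.
Coefficient = C(8,7) · 2^7 · 3^1 = 8 · 128 · 3 = 3072.

3072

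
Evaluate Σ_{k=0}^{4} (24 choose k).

12951

1 + 24 + 276 + 2024 + 10626 = 12951.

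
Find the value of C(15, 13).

C(15,13) = C(15,2) by symmetry.
C(15,2) = (15·14) / 2! = 210 / 2 = 105.

105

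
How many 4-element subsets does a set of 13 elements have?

715

C(13,4) = (13·12·11·10) / 4! = 17160 / 24 = 715.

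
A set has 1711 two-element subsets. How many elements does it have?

n(n−1)/2 = 1711 ⇒ n(n−1) = 3422. Since 59·58 = 3422, n = 59.

59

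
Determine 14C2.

91

C(14,2) = (14·13) / 2! = 182 / 2 = 91.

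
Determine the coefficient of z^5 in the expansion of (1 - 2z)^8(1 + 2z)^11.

Coefficient of z^5 = Σ_{j} C(8,j)·(-2)^j·C(11,5-j)·2^(5-j) for j from 0 to 5.
= 14784 + (-84480) + 147840 + (-98560) + 24640 + (-1792) = 2432.

2432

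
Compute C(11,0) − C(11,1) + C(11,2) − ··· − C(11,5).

-252

The partial alternating sum Σ_{k=0}^{5} (−1)^k C(11,k) = (−1)^5 C(10,5) = -252.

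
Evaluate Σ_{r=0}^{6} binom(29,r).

1 + 29 + 406 + 3654 + 23751 + 118755 + 475020 = 621616.

621616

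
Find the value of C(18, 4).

3060

C(18,4) = (18·17·16·15) / 4! = 73440 / 24 = 3060.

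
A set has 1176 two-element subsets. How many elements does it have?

n(n−1)/2 = 1176 ⇒ n(n−1) = 2352. Since 49·48 = 2352, n = 49.

49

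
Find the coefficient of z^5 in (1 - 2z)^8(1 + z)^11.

-450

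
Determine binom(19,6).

27132

C(19,6) = (19·18·17·16·15·14) / 6! = 19535040 / 720 = 27132.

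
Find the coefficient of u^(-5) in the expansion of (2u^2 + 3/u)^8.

34992

General term: C(8,j)·(2u^2)^j·(3/u)^(8-j), with u-exponent 2j − 1(8−j) = 3j − 8.
Set 3j − 8 = -5: j = 1.
C(8,1) = 8; 2^1 = 2; 3^7 = 2187.
Coefficient = 8 · 2 · 2187 = 34992.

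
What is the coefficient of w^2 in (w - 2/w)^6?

60

General term: C(6,j)·(w)^j·(-2/w)^(6-j), with w-exponent 1j − 1(6−j) = 2j − 6.
Set 2j − 6 = 2: j = 4.
C(6,4) = 15; 1^4 = 1; (-2)^2 = 4.
Coefficient = 15 · 1 · 4 = 60.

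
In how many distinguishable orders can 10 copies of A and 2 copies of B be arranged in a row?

66

Choose positions for the A's: C(12,10) = 66.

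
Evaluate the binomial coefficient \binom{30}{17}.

119759850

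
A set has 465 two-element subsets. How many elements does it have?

31

n(n−1)/2 = 465 ⇒ n(n−1) = 930. Since 31·30 = 930, n = 31.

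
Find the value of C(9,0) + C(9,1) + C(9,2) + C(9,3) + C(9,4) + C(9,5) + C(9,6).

1 + 9 + 36 + 84 + 126 + 126 + 84 = 466.

466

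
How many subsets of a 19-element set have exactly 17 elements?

Choose the 17 positions: C(19,17) = 171.

171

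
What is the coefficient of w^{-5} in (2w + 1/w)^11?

1320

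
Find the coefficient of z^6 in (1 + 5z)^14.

46921875

The general term is C(14,j)·(1)^j·(5z)^(14-j); the z^6 term has j = 8.
C(14,8) = 3003.
Coefficient = C(14,8) · 5^6 = 3003 · 15625 = 46921875.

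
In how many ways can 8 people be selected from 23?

490314

This is C(23,8) = 490314.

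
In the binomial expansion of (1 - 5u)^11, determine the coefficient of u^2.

The general term is C(11,j)·(1)^j·(-5u)^(11-j); the u^2 term has j = 9.
C(11,9) = 55.
Coefficient = C(11,9) · (-5)^2 = 55 · 25 = 1375.

1375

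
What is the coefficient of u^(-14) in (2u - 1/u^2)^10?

180

General term: C(10,j)·(2u)^j·(-1/u^2)^(10-j), with u-exponent 1j − 2(10−j) = 3j − 20.
Set 3j − 20 = -14: j = 2.
C(10,2) = 45; 2^2 = 4; (-1)^8 = 1.
Coefficient = 45 · 4 · 1 = 180.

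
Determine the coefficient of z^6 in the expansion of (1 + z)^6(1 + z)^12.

(1 + z)^6(1 + z)^12 = (1 + z)^18, so the coefficient of z^6 is C(18,6)·1^6 = 18564·1 = 18564.

18564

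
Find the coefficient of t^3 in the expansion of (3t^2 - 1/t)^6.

General term: C(6,j)·(3t^2)^j·(-1/t)^(6-j), with t-exponent 2j − 1(6−j) = 3j − 6.
Set 3j − 6 = 3: j = 3.
C(6,3) = 20; 3^3 = 27; (-1)^3 = -1.
Coefficient = 20 · 27 · (-1) = -540.

-540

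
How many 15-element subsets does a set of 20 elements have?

C(20,15) = C(20,5) by symmetry.
C(20,5) = (20·19·18·17·16) / 5! = 1860480 / 120 = 15504.

15504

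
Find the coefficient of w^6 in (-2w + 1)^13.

109824

The general term is C(13,j)·(-2w)^j·(1)^(13-j); the w^6 term has j = 6.
C(13,6) = 1716.
Coefficient = C(13,6) · (-2)^6 = 1716 · 64 = 109824.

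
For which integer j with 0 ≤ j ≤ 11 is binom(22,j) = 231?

C(22,j) increases on 0 ≤ j ≤ 11. C(22,1) = 22 and C(22,2) = 231, so j = 2.

2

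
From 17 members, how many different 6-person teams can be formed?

This is C(17,6) = 12376.

12376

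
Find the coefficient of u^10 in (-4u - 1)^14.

The general term is C(14,j)·(-4u)^j·(-1)^(14-j); the u^10 term has j = 10.
C(14,10) = 1001.
Coefficient = C(14,10) · (-4)^10 = 1001 · 1048576 = 1049624576.

1049624576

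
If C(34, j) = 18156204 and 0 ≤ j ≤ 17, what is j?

C(34,j) increases on 0 ≤ j ≤ 17. C(34,7) = 5379616 and C(34,8) = 18156204, so j = 8.

8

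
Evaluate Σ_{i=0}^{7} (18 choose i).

63004

1 + 18 + 153 + 816 + 3060 + 8568 + 18564 + 31824 = 63004.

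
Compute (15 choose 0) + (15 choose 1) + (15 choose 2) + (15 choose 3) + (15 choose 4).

1941

1 + 15 + 105 + 455 + 1365 = 1941.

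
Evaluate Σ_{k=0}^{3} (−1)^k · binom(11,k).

-120

The partial alternating sum Σ_{k=0}^{3} (−1)^k C(11,k) = (−1)^3 C(10,3) = -120.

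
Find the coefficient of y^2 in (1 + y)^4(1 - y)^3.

-3

Coefficient of y^2 = Σ_{j} C(4,j)·1^j·C(3,2-j)·(-1)^(2-j) for j from 0 to 2.
= 3 + (-12) + 6 = -3.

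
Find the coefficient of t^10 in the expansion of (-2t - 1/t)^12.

24576

General term: C(12,j)·(-2t)^j·(-1/t)^(12-j), with t-exponent 1j − 1(12−j) = 2j − 12.
Set 2j − 12 = 10: j = 11.
C(12,11) = 12; (-2)^11 = -2048; (-1)^1 = -1.
Coefficient = 12 · (-2048) · (-1) = 24576.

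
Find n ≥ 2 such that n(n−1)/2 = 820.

n(n−1)/2 = 820 ⇒ n(n−1) = 1640. Since 41·40 = 1640, n = 41.

41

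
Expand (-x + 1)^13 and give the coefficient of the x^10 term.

The general term is C(13,j)·(-x)^j·(1)^(13-j); the x^10 term has j = 10.
C(13,10) = 286.
Coefficient = C(13,10) = 286.

286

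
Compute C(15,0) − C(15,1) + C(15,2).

91

The partial alternating sum Σ_{k=0}^{2} (−1)^k C(15,k) = (−1)^2 C(14,2) = 91.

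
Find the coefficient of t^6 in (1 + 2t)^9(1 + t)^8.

142828

Coefficient of t^6 = Σ_{j} C(9,j)·2^j·C(8,6-j)·1^(6-j) for j from 0 to 6.
= 28 + 1008 + 10080 + 37632 + 56448 + 32256 + 5376 = 142828.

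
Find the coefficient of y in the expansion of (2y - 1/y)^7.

-560

General term: C(7,j)·(2y)^j·(-1/y)^(7-j), with y-exponent 1j − 1(7−j) = 2j − 7.
Set 2j − 7 = 1: j = 4.
C(7,4) = 35; 2^4 = 16; (-1)^3 = -1.
Coefficient = 35 · 16 · (-1) = -560.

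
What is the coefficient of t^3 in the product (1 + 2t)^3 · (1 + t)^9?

Coefficient of t^3 = Σ_{j} C(3,j)·2^j·C(9,3-j)·1^(3-j) for j from 0 to 3.
= 84 + 216 + 108 + 8 = 416.

416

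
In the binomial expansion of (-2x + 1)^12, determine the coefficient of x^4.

The general term is C(12,j)·(-2x)^j·(1)^(12-j); the x^4 term has j = 4.
C(12,4) = 495.
Coefficient = C(12,4) · (-2)^4 = 495 · 16 = 7920.

7920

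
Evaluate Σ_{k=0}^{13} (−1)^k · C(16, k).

-105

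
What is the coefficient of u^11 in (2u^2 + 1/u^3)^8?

1024

General term: C(8,j)·(2u^2)^j·(1/u^3)^(8-j), with u-exponent 2j − 3(8−j) = 5j − 24.
Set 5j − 24 = 11: j = 7.
C(8,7) = 8; 2^7 = 128; 1^1 = 1.
Coefficient = 8 · 128 · 1 = 1024.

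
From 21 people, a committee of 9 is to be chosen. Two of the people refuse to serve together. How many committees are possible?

All 9-subsets: C(21,9) = 293930. Those containing both fixed elements: C(19,7) = 50388.
293930 − 50388 = 243542.

243542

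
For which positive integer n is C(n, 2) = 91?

n(n−1)/2 = 91 ⇒ n(n−1) = 182. Since 14·13 = 182, n = 14.

14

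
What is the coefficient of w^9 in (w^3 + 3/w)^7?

945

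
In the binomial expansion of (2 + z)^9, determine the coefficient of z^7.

144

The general term is C(9,j)·(2)^j·(z)^(9-j); the z^7 term has j = 2.
C(9,2) = 36.
Coefficient = C(9,2) · 2^2 = 36 · 4 = 144.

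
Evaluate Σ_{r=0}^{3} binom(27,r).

3304

1 + 27 + 351 + 2925 = 3304.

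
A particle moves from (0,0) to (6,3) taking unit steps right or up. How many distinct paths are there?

Each path is a sequence of 9 steps with 6 rights: C(9,6) = 84.

84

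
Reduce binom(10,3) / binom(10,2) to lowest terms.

8/3

C(n,k+1)/C(n,k) = (n−k)/(k+1) = (10−2)/(2+1) = 8/3.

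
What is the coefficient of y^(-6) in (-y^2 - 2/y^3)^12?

59136

General term: C(12,j)·(-y^2)^j·(-2/y^3)^(12-j), with y-exponent 2j − 3(12−j) = 5j − 36.
Set 5j − 36 = -6: j = 6.
C(12,6) = 924; (-1)^6 = 1; (-2)^6 = 64.
Coefficient = 924 · 1 · 64 = 59136.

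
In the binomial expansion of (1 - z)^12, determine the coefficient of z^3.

-220

The general term is C(12,j)·(1)^j·(-z)^(12-j); the z^3 term has j = 9.
C(12,9) = 220.
Coefficient = C(12,9) · (-1)^3 = 220 · (-1) = -220.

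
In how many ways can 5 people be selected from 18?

8568

This is C(18,5) = 8568.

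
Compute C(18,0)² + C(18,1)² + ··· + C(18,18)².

Σ C(18,i)² is the coefficient of x^18 in (1+x)^18(1+x)^18 = (1+x)^36, i.e. C(36,18) = 9075135300.

9075135300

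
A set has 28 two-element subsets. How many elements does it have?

n(n−1)/2 = 28 ⇒ n(n−1) = 56. Since 8·7 = 56, n = 8.

8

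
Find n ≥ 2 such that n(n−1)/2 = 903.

43

n(n−1)/2 = 903 ⇒ n(n−1) = 1806. Since 43·42 = 1806, n = 43.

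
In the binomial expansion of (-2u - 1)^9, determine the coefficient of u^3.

The general term is C(9,j)·(-2u)^j·(-1)^(9-j); the u^3 term has j = 3.
C(9,3) = 84.
Coefficient = C(9,3) · (-2)^3 = 84 · (-8) = -672.

-672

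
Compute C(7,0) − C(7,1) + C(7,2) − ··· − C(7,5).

The partial alternating sum Σ_{k=0}^{5} (−1)^k C(7,k) = (−1)^5 C(6,5) = -6.

-6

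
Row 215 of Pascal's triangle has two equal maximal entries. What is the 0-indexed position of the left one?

107

For odd n = 215, C(215,i) peaks at i = (n−1)/2 and (n+1)/2; the lower is 107.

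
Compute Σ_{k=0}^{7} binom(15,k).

16384

1 + 15 + 105 + 455 + 1365 + 3003 + 5005 + 6435 = 16384.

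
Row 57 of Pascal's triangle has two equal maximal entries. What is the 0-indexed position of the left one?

For odd n = 57, C(57,r) peaks at r = (n−1)/2 and (n+1)/2; the smaller is 28.

28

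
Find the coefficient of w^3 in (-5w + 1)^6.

-2500

The general term is C(6,j)·(-5w)^j·(1)^(6-j); the w^3 term has j = 3.
C(6,3) = 20.
Coefficient = C(6,3) · (-5)^3 = 20 · (-125) = -2500.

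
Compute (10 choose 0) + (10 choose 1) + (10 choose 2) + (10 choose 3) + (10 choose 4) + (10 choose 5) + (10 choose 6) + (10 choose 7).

968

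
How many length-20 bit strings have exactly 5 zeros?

15504

Choose the 5 positions: C(20,5) = 15504.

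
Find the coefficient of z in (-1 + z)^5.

The general term is C(5,j)·(-1)^j·(z)^(5-j); the z^1 term has j = 4.
C(5,4) = 5.
Coefficient = C(5,4) = 5.

5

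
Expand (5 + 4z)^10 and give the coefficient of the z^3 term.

600000000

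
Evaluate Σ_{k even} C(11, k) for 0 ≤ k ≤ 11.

Half of (1+1)^11 + (1−1)^11 gives the even-index sum: 2^10 = 1024.

1024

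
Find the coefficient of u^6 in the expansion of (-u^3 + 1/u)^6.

General term: C(6,j)·(-u^3)^j·(1/u)^(6-j), with u-exponent 3j − 1(6−j) = 4j − 6.
Set 4j − 6 = 6: j = 3.
C(6,3) = 20; (-1)^3 = -1; 1^3 = 1.
Coefficient = 20 · (-1) · 1 = -20.

-20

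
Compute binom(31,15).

C(31,15) = (31·30·29·28·27·26·25·24·23·22·21·20·19·18·17) / 15! = 393008709555221760000 / 1307674368000 = 300540195.

300540195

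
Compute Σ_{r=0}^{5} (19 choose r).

16664

1 + 19 + 171 + 969 + 3876 + 11628 = 16664.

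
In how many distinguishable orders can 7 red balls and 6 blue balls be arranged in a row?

1716

Choose positions for the red balls: C(13,7) = 1716.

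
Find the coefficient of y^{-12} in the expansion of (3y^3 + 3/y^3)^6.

General term: C(6,j)·(3y^3)^j·(3/y^3)^(6-j), with y-exponent 3j − 3(6−j) = 6j − 18.
Set 6j − 18 = -12: j = 1.
C(6,1) = 6; 3^1 = 3; 3^5 = 243.
Coefficient = 6 · 3 · 243 = 4374.

4374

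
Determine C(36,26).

254186856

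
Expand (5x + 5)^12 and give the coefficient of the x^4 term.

120849609375

The general term is C(12,j)·(5x)^j·(5)^(12-j); the x^4 term has j = 4.
C(12,4) = 495.
Coefficient = C(12,4) · 5^4 · 5^8 = 495 · 625 · 390625 = 120849609375.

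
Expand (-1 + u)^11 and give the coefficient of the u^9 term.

55

The general term is C(11,j)·(-1)^j·(u)^(11-j); the u^9 term has j = 2.
C(11,2) = 55.
Coefficient = C(11,2) = 55.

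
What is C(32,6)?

C(32,6) = (32·31·30·29·28·27) / 6! = 652458240 / 720 = 906192.

906192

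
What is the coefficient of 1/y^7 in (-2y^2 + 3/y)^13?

General term: C(13,j)·(-2y^2)^j·(3/y)^(13-j), with y-exponent 2j − 1(13−j) = 3j − 13.
Set 3j − 13 = -7: j = 2.
C(13,2) = 78; (-2)^2 = 4; 3^11 = 177147.
Coefficient = 78 · 4 · 177147 = 55269864.

55269864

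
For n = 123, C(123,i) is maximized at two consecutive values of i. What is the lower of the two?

For odd n = 123, C(123,i) peaks at i = (n−1)/2 and (n+1)/2; the lower is 61.

61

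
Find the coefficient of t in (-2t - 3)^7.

-10206

The general term is C(7,j)·(-2t)^j·(-3)^(7-j); the t^1 term has j = 1.
C(7,1) = 7.
Coefficient = C(7,1) · (-2)^1 · (-3)^6 = 7 · (-2) · 729 = -10206.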